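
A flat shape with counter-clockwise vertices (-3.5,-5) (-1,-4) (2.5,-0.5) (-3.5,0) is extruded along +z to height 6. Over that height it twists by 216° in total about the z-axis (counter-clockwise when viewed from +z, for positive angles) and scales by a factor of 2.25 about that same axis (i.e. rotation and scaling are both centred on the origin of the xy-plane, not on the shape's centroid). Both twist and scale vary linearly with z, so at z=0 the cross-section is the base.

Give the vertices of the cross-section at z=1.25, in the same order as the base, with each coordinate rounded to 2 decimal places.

t = z/height = 1.25/6 = 0.208333
s = 1 + (scale-1)·z/height = 1 + (2.25-1)·1.25/6 = 1.260417
θ = twist·z/height = 216°·1.25/6 = 45.0000° = 0.785398 rad
cos θ = 0.707107, sin θ = 0.707107 (intermediates below are computed at full precision and shown rounded to 5 d.p.)
v1: (-3.5,-5) → rotate → (1.06066,-6.01041) → ×s → (1.33687,-7.57562) → (1.34,-7.58)
v2: (-1,-4) → rotate → (2.12132,-3.53553) → ×s → (2.67375,-4.45625) → (2.67,-4.46)
v3: (2.5,-0.5) → rotate → (2.12132,1.41421) → ×s → (2.67375,1.78250) → (2.67,1.78)
v4: (-3.5,0) → rotate → (-2.47487,-2.47487) → ×s → (-3.11937,-3.11937) → (-3.12,-3.12)

Cross-section at z=1.25: (1.34,-7.58) (2.67,-4.46) (2.67,1.78) (-3.12,-3.12)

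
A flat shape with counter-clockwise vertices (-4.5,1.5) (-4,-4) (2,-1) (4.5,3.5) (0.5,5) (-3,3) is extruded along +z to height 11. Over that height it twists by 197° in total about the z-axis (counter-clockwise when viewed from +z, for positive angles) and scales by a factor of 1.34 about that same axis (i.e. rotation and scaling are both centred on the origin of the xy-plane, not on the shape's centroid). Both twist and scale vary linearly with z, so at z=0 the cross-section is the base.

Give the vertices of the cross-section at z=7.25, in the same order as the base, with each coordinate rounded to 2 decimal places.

t = z/height = 7.25/11 = 0.659091
s = 1 + (scale-1)·z/height = 1 + (1.34-1)·7.25/11 = 1.224091
θ = twist·z/height = 197°·7.25/11 = 129.8409° = 2.266151 rad
cos θ = -0.640658, sin θ = 0.767826 (intermediates below are computed at full precision and shown rounded to 5 d.p.)
v1: (-4.5,1.5) → rotate → (1.73122,-4.41621) → ×s → (2.11917,-5.40584) → (2.12,-5.41)
v2: (-4,-4) → rotate → (5.63394,-0.50867) → ×s → (6.89645,-0.62266) → (6.90,-0.62)
v3: (2,-1) → rotate → (-0.51349,2.17631) → ×s → (-0.62856,2.66400) → (-0.63,2.66)
v4: (4.5,3.5) → rotate → (-5.57035,1.21291) → ×s → (-6.81862,1.48472) → (-6.82,1.48)
v5: (0.5,5) → rotate → (-4.15946,-2.81938) → ×s → (-5.09156,-3.45117) → (-5.09,-3.45)
v6: (-3,3) → rotate → (-0.38150,-4.22545) → ×s → (-0.46700,-5.17234) → (-0.47,-5.17)

Cross-section at z=7.25: (2.12,-5.41) (6.90,-0.62) (-0.63,2.66) (-6.82,1.48) (-5.09,-3.45) (-0.47,-5.17)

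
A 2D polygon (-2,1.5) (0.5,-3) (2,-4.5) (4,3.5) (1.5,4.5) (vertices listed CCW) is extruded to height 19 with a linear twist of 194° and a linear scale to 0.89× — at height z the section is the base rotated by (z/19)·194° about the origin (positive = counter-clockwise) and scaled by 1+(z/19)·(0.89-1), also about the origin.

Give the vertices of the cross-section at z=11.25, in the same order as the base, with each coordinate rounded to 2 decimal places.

t = z/height = 11.25/19 = 0.592105
s = 1 + (scale-1)·z/height = 1 + (0.89-1)·11.25/19 = 0.934868
θ = twist·z/height = 194°·11.25/19 = 114.8684° = 2.004832 rad
cos θ = -0.420536, sin θ = 0.907276 (intermediates below are computed at full precision and shown rounded to 5 d.p.)
v1: (-2,1.5) → rotate → (-0.51984,-2.44536) → ×s → (-0.48598,-2.28609) → (-0.49,-2.29)
v2: (0.5,-3) → rotate → (2.51156,1.71525) → ×s → (2.34798,1.60353) → (2.35,1.60)
v3: (2,-4.5) → rotate → (3.24167,3.70696) → ×s → (3.03053,3.46552) → (3.03,3.47)
v4: (4,3.5) → rotate → (-4.85761,2.15723) → ×s → (-4.54123,2.01672) → (-4.54,2.02)
v5: (1.5,4.5) → rotate → (-4.71355,-0.53150) → ×s → (-4.40654,-0.49688) → (-4.41,-0.50)

Cross-section at z=11.25: (-0.49,-2.29) (2.35,1.60) (3.03,3.47) (-4.54,2.02) (-4.41,-0.50)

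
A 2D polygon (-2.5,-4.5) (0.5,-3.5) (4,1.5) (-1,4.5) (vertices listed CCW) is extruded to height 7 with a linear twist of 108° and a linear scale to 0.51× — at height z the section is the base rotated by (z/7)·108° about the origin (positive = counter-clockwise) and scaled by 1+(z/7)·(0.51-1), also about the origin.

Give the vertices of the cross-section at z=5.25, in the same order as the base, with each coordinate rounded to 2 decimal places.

Cross-section at z=5.25: (2.56,-2.01) (2.24,-0.03) (-0.54,2.65) (-2.91,-0.18)

t = z/height = 5.25/7 = 0.75
s = 1 + (scale-1)·z/height = 1 + (0.51-1)·5.25/7 = 0.632500
θ = twist·z/height = 108°·5.25/7 = 81.0000° = 1.413717 rad
cos θ = 0.156434, sin θ = 0.987688 (intermediates below are computed at full precision and shown rounded to 5 d.p.)
v1: (-2.5,-4.5) → rotate → (4.05351,-3.17318) → ×s → (2.56385,-2.00703) → (2.56,-2.01)
v2: (0.5,-3.5) → rotate → (3.53513,-0.05368) → ×s → (2.23597,-0.03395) → (2.24,-0.03)
v3: (4,1.5) → rotate → (-0.85579,4.18541) → ×s → (-0.54129,2.64727) → (-0.54,2.65)
v4: (-1,4.5) → rotate → (-4.60103,-0.28373) → ×s → (-2.91015,-0.17946) → (-2.91,-0.18)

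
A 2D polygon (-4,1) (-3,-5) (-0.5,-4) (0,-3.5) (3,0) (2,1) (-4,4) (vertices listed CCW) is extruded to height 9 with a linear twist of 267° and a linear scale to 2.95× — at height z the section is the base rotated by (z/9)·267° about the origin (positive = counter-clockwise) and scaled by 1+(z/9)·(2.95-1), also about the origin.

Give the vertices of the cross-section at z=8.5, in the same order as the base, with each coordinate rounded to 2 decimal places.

Cross-section at z=8.5: (6.19,9.95) (-10.91,12.47) (-10.39,4.83) (-9.47,3.05) (-2.61,-8.12) (0.96,-6.28) (14.30,7.34)

t = z/height = 8.5/9 = 0.944444
s = 1 + (scale-1)·z/height = 1 + (2.95-1)·8.5/9 = 2.841667
θ = twist·z/height = 267°·8.5/9 = 252.1667° = 4.401139 rad
cos θ = -0.306249, sin θ = -0.951951 (intermediates below are computed at full precision and shown rounded to 5 d.p.)
v1: (-4,1) → rotate → (2.17695,3.50156) → ×s → (6.18616,9.95026) → (6.19,9.95)
v2: (-3,-5) → rotate → (-3.84101,4.38710) → ×s → (-10.91487,12.46668) → (-10.91,12.47)
v3: (-0.5,-4) → rotate → (-3.65468,1.70097) → ×s → (-10.38539,4.83360) → (-10.39,4.83)
v4: (0,-3.5) → rotate → (-3.33183,1.07187) → ×s → (-9.46795,3.04590) → (-9.47,3.05)
v5: (3,0) → rotate → (-0.91875,-2.85585) → ×s → (-2.61077,-8.11539) → (-2.61,-8.12)
v6: (2,1) → rotate → (0.33945,-2.21015) → ×s → (0.96461,-6.28052) → (0.96,-6.28)
v7: (-4,4) → rotate → (5.03280,2.58281) → ×s → (14.30155,7.33948) → (14.30,7.34)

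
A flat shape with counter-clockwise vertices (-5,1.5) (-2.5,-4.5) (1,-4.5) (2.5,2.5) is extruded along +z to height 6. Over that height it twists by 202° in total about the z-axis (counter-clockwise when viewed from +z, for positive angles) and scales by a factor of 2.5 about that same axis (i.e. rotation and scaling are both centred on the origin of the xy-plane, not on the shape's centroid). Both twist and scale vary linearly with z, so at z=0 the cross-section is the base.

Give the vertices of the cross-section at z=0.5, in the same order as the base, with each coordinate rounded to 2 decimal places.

Cross-section at z=0.5: (-5.87,-0.01) (-1.23,-5.66) (2.54,-4.52) (1.88,3.51)

t = z/height = 0.5/6 = 0.0833333
s = 1 + (scale-1)·z/height = 1 + (2.5-1)·0.5/6 = 1.125000
θ = twist·z/height = 202°·0.5/6 = 16.8333° = 0.293797 rad
cos θ = 0.957151, sin θ = 0.289589 (intermediates below are computed at full precision and shown rounded to 5 d.p.)
v1: (-5,1.5) → rotate → (-5.22014,-0.01222) → ×s → (-5.87266,-0.01374) → (-5.87,-0.01)
v2: (-2.5,-4.5) → rotate → (-1.08973,-5.03115) → ×s → (-1.22594,-5.66005) → (-1.23,-5.66)
v3: (1,-4.5) → rotate → (2.26030,-4.01759) → ×s → (2.54284,-4.51979) → (2.54,-4.52)
v4: (2.5,2.5) → rotate → (1.66891,3.11685) → ×s → (1.87752,3.50646) → (1.88,3.51)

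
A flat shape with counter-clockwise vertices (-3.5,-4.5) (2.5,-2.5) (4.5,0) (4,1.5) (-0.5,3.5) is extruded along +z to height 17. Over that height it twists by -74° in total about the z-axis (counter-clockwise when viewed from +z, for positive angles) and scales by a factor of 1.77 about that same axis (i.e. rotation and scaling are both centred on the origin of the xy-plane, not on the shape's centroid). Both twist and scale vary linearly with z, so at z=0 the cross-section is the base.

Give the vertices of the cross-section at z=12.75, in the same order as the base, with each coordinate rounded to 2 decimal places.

Cross-section at z=12.75: (-8.98,0.53) (-1.02,-5.48) (4.02,-5.85) (5.52,-3.86) (4.10,3.78)

t = z/height = 12.75/17 = 0.75
s = 1 + (scale-1)·z/height = 1 + (1.77-1)·12.75/17 = 1.577500
θ = twist·z/height = -74°·12.75/17 = -55.5000° = -0.968658 rad
cos θ = 0.566406, sin θ = -0.824126 (intermediates below are computed at full precision and shown rounded to 5 d.p.)
v1: (-3.5,-4.5) → rotate → (-5.69099,0.33561) → ×s → (-8.97754,0.52943) → (-8.98,0.53)
v2: (2.5,-2.5) → rotate → (-0.64430,-3.47633) → ×s → (-1.01638,-5.48391) → (-1.02,-5.48)
v3: (4.5,0) → rotate → (2.54883,-3.70857) → ×s → (4.02078,-5.85027) → (4.02,-5.85)
v4: (4,1.5) → rotate → (3.50181,-2.44690) → ×s → (5.52411,-3.85998) → (5.52,-3.86)
v5: (-0.5,3.5) → rotate → (2.60124,2.39448) → ×s → (4.10345,3.77730) → (4.10,3.78)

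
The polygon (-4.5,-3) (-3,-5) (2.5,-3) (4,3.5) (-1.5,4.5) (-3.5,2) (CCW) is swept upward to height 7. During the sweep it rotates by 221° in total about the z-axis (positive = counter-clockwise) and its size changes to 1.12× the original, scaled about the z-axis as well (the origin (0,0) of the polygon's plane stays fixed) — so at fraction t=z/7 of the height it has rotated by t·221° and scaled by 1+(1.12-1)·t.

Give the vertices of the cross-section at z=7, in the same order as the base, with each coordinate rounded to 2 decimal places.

t = z/height = 7/7 = 1
s = 1 + (scale-1)·z/height = 1 + (1.12-1)·7/7 = 1.120000
θ = twist·z/height = 221°·7/7 = 221.0000° = 3.857178 rad
cos θ = -0.754710, sin θ = -0.656059 (intermediates below are computed at full precision and shown rounded to 5 d.p.)
v1: (-4.5,-3) → rotate → (1.42802,5.21639) → ×s → (1.59938,5.84236) → (1.60,5.84)
v2: (-3,-5) → rotate → (-1.01617,5.74172) → ×s → (-1.13811,6.43073) → (-1.14,6.43)
v3: (2.5,-3) → rotate → (-3.85495,0.62398) → ×s → (-4.31755,0.69886) → (-4.32,0.70)
v4: (4,3.5) → rotate → (-0.72263,-5.26572) → ×s → (-0.80935,-5.89761) → (-0.81,-5.90)
v5: (-1.5,4.5) → rotate → (4.08433,-2.41210) → ×s → (4.57445,-2.70156) → (4.57,-2.70)
v6: (-3.5,2) → rotate → (3.95360,0.78679) → ×s → (4.42803,0.88120) → (4.43,0.88)

Cross-section at z=7: (1.60,5.84) (-1.14,6.43) (-4.32,0.70) (-0.81,-5.90) (4.57,-2.70) (4.43,0.88)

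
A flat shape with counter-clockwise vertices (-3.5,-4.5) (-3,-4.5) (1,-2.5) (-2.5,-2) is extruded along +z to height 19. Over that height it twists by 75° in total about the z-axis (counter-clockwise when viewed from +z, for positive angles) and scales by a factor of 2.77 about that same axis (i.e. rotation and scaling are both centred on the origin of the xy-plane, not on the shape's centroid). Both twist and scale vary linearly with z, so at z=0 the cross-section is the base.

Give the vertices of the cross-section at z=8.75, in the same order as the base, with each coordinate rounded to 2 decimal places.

t = z/height = 8.75/19 = 0.460526
s = 1 + (scale-1)·z/height = 1 + (2.77-1)·8.75/19 = 1.815132
θ = twist·z/height = 75°·8.75/19 = 34.5395° = 0.602828 rad
cos θ = 0.823736, sin θ = 0.566974 (intermediates below are computed at full precision and shown rounded to 5 d.p.)
v1: (-3.5,-4.5) → rotate → (-0.33169,-5.69122) → ×s → (-0.60207,-10.33031) → (-0.60,-10.33)
v2: (-3,-4.5) → rotate → (0.08018,-5.40773) → ×s → (0.14553,-9.81575) → (0.15,-9.82)
v3: (1,-2.5) → rotate → (2.24117,-1.49237) → ×s → (4.06802,-2.70884) → (4.07,-2.71)
v4: (-2.5,-2) → rotate → (-0.92539,-3.06491) → ×s → (-1.67971,-5.56321) → (-1.68,-5.56)

Cross-section at z=8.75: (-0.60,-10.33) (0.15,-9.82) (4.07,-2.71) (-1.68,-5.56)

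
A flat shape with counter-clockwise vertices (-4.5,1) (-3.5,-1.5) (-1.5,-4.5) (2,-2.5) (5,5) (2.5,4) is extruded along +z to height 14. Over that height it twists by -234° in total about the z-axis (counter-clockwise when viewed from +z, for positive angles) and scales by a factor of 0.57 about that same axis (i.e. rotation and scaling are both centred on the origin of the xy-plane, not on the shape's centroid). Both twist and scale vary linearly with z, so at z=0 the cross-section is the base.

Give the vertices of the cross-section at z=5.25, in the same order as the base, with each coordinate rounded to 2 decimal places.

Cross-section at z=5.25: (0.69,3.80) (-1.37,2.88) (-3.82,1.11) (-2.03,-1.76) (4.36,-4.03) (3.43,-1.96)

t = z/height = 5.25/14 = 0.375
s = 1 + (scale-1)·z/height = 1 + (0.57-1)·5.25/14 = 0.838750
θ = twist·z/height = -234°·5.25/14 = -87.7500° = -1.531526 rad
cos θ = 0.039260, sin θ = -0.999229 (intermediates below are computed at full precision and shown rounded to 5 d.p.)
v1: (-4.5,1) → rotate → (0.82256,4.53579) → ×s → (0.68992,3.80439) → (0.69,3.80)
v2: (-3.5,-1.5) → rotate → (-1.63625,3.43841) → ×s → (-1.37241,2.88397) → (-1.37,2.88)
v3: (-1.5,-4.5) → rotate → (-4.55542,1.32217) → ×s → (-3.82086,1.10897) → (-3.82,1.11)
v4: (2,-2.5) → rotate → (-2.41955,-2.09661) → ×s → (-2.02940,-1.75853) → (-2.03,-1.76)
v5: (5,5) → rotate → (5.19244,-4.79985) → ×s → (4.35516,-4.02587) → (4.36,-4.03)
v6: (2.5,4) → rotate → (4.09507,-2.34103) → ×s → (3.43474,-1.96354) → (3.43,-1.96)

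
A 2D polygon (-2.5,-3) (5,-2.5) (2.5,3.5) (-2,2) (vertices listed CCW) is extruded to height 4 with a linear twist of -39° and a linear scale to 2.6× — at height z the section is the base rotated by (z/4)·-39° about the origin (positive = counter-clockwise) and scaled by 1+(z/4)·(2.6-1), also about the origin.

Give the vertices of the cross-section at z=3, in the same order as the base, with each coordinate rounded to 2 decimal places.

t = z/height = 3/4 = 0.75
s = 1 + (scale-1)·z/height = 1 + (2.6-1)·3/4 = 2.200000
θ = twist·z/height = -39°·3/4 = -29.2500° = -0.510509 rad
cos θ = 0.872496, sin θ = -0.488621 (intermediates below are computed at full precision and shown rounded to 5 d.p.)
v1: (-2.5,-3) → rotate → (-3.64710,-1.39593) → ×s → (-8.02363,-3.07106) → (-8.02,-3.07)
v2: (5,-2.5) → rotate → (3.14093,-4.62435) → ×s → (6.91004,-10.17356) → (6.91,-10.17)
v3: (2.5,3.5) → rotate → (3.89141,1.83218) → ×s → (8.56111,4.03080) → (8.56,4.03)
v4: (-2,2) → rotate → (-0.76775,2.72223) → ×s → (-1.68905,5.98892) → (-1.69,5.99)

Cross-section at z=3: (-8.02,-3.07) (6.91,-10.17) (8.56,4.03) (-1.69,5.99)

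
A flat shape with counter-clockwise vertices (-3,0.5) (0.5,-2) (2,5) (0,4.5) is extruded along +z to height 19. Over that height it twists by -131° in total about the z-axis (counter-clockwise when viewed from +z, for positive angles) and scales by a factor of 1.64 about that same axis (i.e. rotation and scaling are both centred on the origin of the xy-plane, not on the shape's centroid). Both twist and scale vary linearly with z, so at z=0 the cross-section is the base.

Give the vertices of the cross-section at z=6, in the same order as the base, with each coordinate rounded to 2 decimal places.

Cross-section at z=6: (-2.31,2.83) (-1.14,-2.20) (5.78,2.92) (3.58,4.06)

t = z/height = 6/19 = 0.315789
s = 1 + (scale-1)·z/height = 1 + (1.64-1)·6/19 = 1.202105
θ = twist·z/height = -131°·6/19 = -41.3684° = -0.722015 rad
cos θ = 0.750475, sin θ = -0.660898 (intermediates below are computed at full precision and shown rounded to 5 d.p.)
v1: (-3,0.5) → rotate → (-1.92098,2.35793) → ×s → (-2.30922,2.83448) → (-2.31,2.83)
v2: (0.5,-2) → rotate → (-0.94656,-1.83140) → ×s → (-1.13786,-2.20154) → (-1.14,-2.20)
v3: (2,5) → rotate → (4.80544,2.43058) → ×s → (5.77665,2.92181) → (5.78,2.92)
v4: (0,4.5) → rotate → (2.97404,3.37714) → ×s → (3.57511,4.05968) → (3.58,4.06)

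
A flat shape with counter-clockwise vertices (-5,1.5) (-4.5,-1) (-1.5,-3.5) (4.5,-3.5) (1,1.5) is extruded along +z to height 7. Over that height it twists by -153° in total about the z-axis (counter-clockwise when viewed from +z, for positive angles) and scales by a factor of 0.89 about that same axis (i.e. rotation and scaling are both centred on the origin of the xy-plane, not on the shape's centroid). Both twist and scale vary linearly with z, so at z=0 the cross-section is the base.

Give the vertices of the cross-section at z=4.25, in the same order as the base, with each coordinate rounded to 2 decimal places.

t = z/height = 4.25/7 = 0.607143
s = 1 + (scale-1)·z/height = 1 + (0.89-1)·4.25/7 = 0.933214
θ = twist·z/height = -153°·4.25/7 = -92.8929° = -1.621286 rad
cos θ = -0.050468, sin θ = -0.998726 (intermediates below are computed at full precision and shown rounded to 5 d.p.)
v1: (-5,1.5) → rotate → (1.75043,4.91793) → ×s → (1.63353,4.58948) → (1.63,4.59)
v2: (-4.5,-1) → rotate → (-0.77162,4.54473) → ×s → (-0.72008,4.24121) → (-0.72,4.24)
v3: (-1.5,-3.5) → rotate → (-3.41984,1.67473) → ×s → (-3.19144,1.56288) → (-3.19,1.56)
v4: (4.5,-3.5) → rotate → (-3.72265,-4.31763) → ×s → (-3.47403,-4.02927) → (-3.47,-4.03)
v5: (1,1.5) → rotate → (1.44762,-1.07443) → ×s → (1.35094,-1.00267) → (1.35,-1.00)

Cross-section at z=4.25: (1.63,4.59) (-0.72,4.24) (-3.19,1.56) (-3.47,-4.03) (1.35,-1.00)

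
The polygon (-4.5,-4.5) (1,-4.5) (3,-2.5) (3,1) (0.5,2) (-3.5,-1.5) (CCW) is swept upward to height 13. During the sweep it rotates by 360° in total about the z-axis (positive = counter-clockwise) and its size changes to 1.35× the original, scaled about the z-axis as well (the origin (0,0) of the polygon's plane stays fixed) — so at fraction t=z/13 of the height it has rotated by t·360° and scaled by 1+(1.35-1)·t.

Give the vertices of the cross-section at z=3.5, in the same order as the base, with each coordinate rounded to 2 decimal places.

Cross-section at z=3.5: (5.48,-4.29) (4.76,1.68) (2.32,3.59) (-1.48,3.13) (-2.24,0.28) (2.09,-3.60)

t = z/height = 3.5/13 = 0.269231
s = 1 + (scale-1)·z/height = 1 + (1.35-1)·3.5/13 = 1.094231
θ = twist·z/height = 360°·3.5/13 = 96.9231° = 1.691627 rad
cos θ = -0.120537, sin θ = 0.992709 (intermediates below are computed at full precision and shown rounded to 5 d.p.)
v1: (-4.5,-4.5) → rotate → (5.00960,-3.92477) → ×s → (5.48166,-4.29461) → (5.48,-4.29)
v2: (1,-4.5) → rotate → (4.34665,1.53512) → ×s → (4.75624,1.67978) → (4.76,1.68)
v3: (3,-2.5) → rotate → (2.12016,3.27947) → ×s → (2.31995,3.58850) → (2.32,3.59)
v4: (3,1) → rotate → (-1.35432,2.85759) → ×s → (-1.48194,3.12686) → (-1.48,3.13)
v5: (0.5,2) → rotate → (-2.04569,0.25528) → ×s → (-2.23845,0.27934) → (-2.24,0.28)
v6: (-3.5,-1.5) → rotate → (1.91094,-3.29368) → ×s → (2.09101,-3.60404) → (2.09,-3.60)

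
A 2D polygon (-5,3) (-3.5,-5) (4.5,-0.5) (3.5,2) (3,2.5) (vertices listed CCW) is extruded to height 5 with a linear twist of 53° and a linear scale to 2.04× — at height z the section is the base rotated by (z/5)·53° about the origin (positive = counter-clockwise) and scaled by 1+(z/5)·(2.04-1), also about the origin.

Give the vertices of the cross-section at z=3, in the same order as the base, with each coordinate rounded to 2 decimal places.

t = z/height = 3/5 = 0.6
s = 1 + (scale-1)·z/height = 1 + (2.04-1)·3/5 = 1.624000
θ = twist·z/height = 53°·3/5 = 31.8000° = 0.555015 rad
cos θ = 0.849893, sin θ = 0.526956 (intermediates below are computed at full precision and shown rounded to 5 d.p.)
v1: (-5,3) → rotate → (-5.83033,-0.08510) → ×s → (-9.46846,-0.13820) → (-9.47,-0.14)
v2: (-3.5,-5) → rotate → (-0.33985,-6.09381) → ×s → (-0.55191,-9.89635) → (-0.55,-9.90)
v3: (4.5,-0.5) → rotate → (4.08800,1.94635) → ×s → (6.63890,3.16088) → (6.64,3.16)
v4: (3.5,2) → rotate → (1.92071,3.54413) → ×s → (3.11924,5.75567) → (3.12,5.76)
v5: (3,2.5) → rotate → (1.23229,3.70560) → ×s → (2.00124,6.01789) → (2.00,6.02)

Cross-section at z=3: (-9.47,-0.14) (-0.55,-9.90) (6.64,3.16) (3.12,5.76) (2.00,6.02)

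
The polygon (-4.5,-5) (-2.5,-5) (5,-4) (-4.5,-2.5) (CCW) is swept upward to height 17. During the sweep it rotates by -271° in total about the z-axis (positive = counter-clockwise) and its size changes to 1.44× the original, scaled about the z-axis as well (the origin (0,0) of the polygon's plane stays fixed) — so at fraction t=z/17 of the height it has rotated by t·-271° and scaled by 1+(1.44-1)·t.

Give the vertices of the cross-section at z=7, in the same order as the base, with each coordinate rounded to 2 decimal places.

Cross-section at z=7: (-3.54,7.12) (-4.41,4.92) (-6.57,-3.75) (-0.79,6.03)

t = z/height = 7/17 = 0.411765
s = 1 + (scale-1)·z/height = 1 + (1.44-1)·7/17 = 1.181176
θ = twist·z/height = -271°·7/17 = -111.5882° = -1.947582 rad
cos θ = -0.367934, sin θ = -0.929852 (intermediates below are computed at full precision and shown rounded to 5 d.p.)
v1: (-4.5,-5) → rotate → (-2.99356,6.02400) → ×s → (-3.53592,7.11541) → (-3.54,7.12)
v2: (-2.5,-5) → rotate → (-3.72943,4.16430) → ×s → (-4.40511,4.91877) → (-4.41,4.92)
v3: (5,-4) → rotate → (-5.55908,-3.17753) → ×s → (-6.56625,-3.75322) → (-6.57,-3.75)
v4: (-4.5,-2.5) → rotate → (-0.66893,5.10417) → ×s → (-0.79012,6.02892) → (-0.79,6.03)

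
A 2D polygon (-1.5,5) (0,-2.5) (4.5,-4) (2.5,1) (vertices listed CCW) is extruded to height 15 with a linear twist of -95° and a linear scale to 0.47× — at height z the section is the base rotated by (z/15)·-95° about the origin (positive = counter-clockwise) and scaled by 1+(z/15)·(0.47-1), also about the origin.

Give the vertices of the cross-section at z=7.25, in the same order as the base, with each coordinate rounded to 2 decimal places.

t = z/height = 7.25/15 = 0.483333
s = 1 + (scale-1)·z/height = 1 + (0.47-1)·7.25/15 = 0.743833
θ = twist·z/height = -95°·7.25/15 = -45.9167° = -0.801397 rad
cos θ = 0.695704, sin θ = -0.718329 (intermediates below are computed at full precision and shown rounded to 5 d.p.)
v1: (-1.5,5) → rotate → (2.54809,4.55601) → ×s → (1.89535,3.38891) → (1.90,3.39)
v2: (0,-2.5) → rotate → (-1.79582,-1.73926) → ×s → (-1.33579,-1.29372) → (-1.34,-1.29)
v3: (4.5,-4) → rotate → (0.25735,-6.01529) → ×s → (0.19143,-4.47438) → (0.19,-4.47)
v4: (2.5,1) → rotate → (2.45759,-1.10012) → ×s → (1.82804,-0.81830) → (1.83,-0.82)

Cross-section at z=7.25: (1.90,3.39) (-1.34,-1.29) (0.19,-4.47) (1.83,-0.82)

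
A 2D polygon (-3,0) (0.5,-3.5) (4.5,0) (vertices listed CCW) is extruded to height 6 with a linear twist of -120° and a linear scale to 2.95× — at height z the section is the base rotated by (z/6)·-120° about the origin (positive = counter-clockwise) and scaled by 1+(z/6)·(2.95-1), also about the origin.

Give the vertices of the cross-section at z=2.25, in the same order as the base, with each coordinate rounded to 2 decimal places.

t = z/height = 2.25/6 = 0.375
s = 1 + (scale-1)·z/height = 1 + (2.95-1)·2.25/6 = 1.731250
θ = twist·z/height = -120°·2.25/6 = -45.0000° = -0.785398 rad
cos θ = 0.707107, sin θ = -0.707107 (intermediates below are computed at full precision and shown rounded to 5 d.p.)
v1: (-3,0) → rotate → (-2.12132,2.12132) → ×s → (-3.67254,3.67254) → (-3.67,3.67)
v2: (0.5,-3.5) → rotate → (-2.12132,-2.82843) → ×s → (-3.67254,-4.89671) → (-3.67,-4.90)
v3: (4.5,0) → rotate → (3.18198,-3.18198) → ×s → (5.50880,-5.50880) → (5.51,-5.51)

Cross-section at z=2.25: (-3.67,3.67) (-3.67,-4.90) (5.51,-5.51)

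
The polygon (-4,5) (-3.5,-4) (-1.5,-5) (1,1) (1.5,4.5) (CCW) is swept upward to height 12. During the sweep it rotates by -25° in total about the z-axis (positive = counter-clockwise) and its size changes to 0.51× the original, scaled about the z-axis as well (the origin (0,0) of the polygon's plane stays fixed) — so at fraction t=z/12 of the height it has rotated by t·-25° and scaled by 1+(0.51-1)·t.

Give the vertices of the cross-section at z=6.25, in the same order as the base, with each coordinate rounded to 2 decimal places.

Cross-section at z=6.25: (-2.06,4.30) (-3.21,-2.32) (-1.93,-3.38) (0.89,0.56) (1.84,3.01)

t = z/height = 6.25/12 = 0.520833
s = 1 + (scale-1)·z/height = 1 + (0.51-1)·6.25/12 = 0.744792
θ = twist·z/height = -25°·6.25/12 = -13.0208° = -0.227256 rad
cos θ = 0.974288, sin θ = -0.225305 (intermediates below are computed at full precision and shown rounded to 5 d.p.)
v1: (-4,5) → rotate → (-2.77063,5.77266) → ×s → (-2.06354,4.29943) → (-2.06,4.30)
v2: (-3.5,-4) → rotate → (-4.31123,-3.10858) → ×s → (-3.21097,-2.31525) → (-3.21,-2.32)
v3: (-1.5,-5) → rotate → (-2.58796,-4.53348) → ×s → (-1.92749,-3.37650) → (-1.93,-3.38)
v4: (1,1) → rotate → (1.19959,0.74898) → ×s → (0.89345,0.55784) → (0.89,0.56)
v5: (1.5,4.5) → rotate → (2.47531,4.04634) → ×s → (1.84359,3.01368) → (1.84,3.01)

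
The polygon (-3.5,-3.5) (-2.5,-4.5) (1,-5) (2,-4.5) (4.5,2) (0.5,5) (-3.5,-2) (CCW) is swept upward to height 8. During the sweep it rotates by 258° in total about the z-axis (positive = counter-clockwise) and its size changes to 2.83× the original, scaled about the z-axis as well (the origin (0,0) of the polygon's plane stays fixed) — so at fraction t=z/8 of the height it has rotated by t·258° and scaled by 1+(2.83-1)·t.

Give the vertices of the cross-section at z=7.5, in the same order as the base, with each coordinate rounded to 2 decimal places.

t = z/height = 7.5/8 = 0.9375
s = 1 + (scale-1)·z/height = 1 + (2.83-1)·7.5/8 = 2.715625
θ = twist·z/height = 258°·7.5/8 = 241.8750° = 4.221515 rad
cos θ = -0.471397, sin θ = -0.881921 (intermediates below are computed at full precision and shown rounded to 5 d.p.)
v1: (-3.5,-3.5) → rotate → (-1.43684,4.73661) → ×s → (-3.90191,12.86286) → (-3.90,12.86)
v2: (-2.5,-4.5) → rotate → (-2.79015,4.32609) → ×s → (-7.57701,11.74803) → (-7.58,11.75)
v3: (1,-5) → rotate → (-4.88100,1.47506) → ×s → (-13.25497,4.00572) → (-13.25,4.01)
v4: (2,-4.5) → rotate → (-4.91144,0.35744) → ×s → (-13.33763,0.97068) → (-13.34,0.97)
v5: (4.5,2) → rotate → (-0.35744,-4.91144) → ×s → (-0.97068,-13.33763) → (-0.97,-13.34)
v6: (0.5,5) → rotate → (4.17391,-2.79794) → ×s → (11.33477,-7.59817) → (11.33,-7.60)
v7: (-3.5,-2) → rotate → (-0.11395,4.02952) → ×s → (-0.30946,10.94266) → (-0.31,10.94)

Cross-section at z=7.5: (-3.90,12.86) (-7.58,11.75) (-13.25,4.01) (-13.34,0.97) (-0.97,-13.34) (11.33,-7.60) (-0.31,10.94)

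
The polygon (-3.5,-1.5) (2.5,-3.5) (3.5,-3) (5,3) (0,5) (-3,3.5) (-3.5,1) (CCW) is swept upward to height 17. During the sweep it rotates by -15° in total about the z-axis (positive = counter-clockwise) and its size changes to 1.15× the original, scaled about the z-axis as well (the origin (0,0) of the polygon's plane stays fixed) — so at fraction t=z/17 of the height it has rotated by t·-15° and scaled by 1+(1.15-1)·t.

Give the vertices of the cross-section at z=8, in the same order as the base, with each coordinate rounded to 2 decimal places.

Cross-section at z=8: (-3.92,-1.13) (2.20,-4.05) (3.32,-3.65) (5.71,2.53) (0.66,5.31) (-2.73,4.11) (-3.59,1.52)

t = z/height = 8/17 = 0.470588
s = 1 + (scale-1)·z/height = 1 + (1.15-1)·8/17 = 1.070588
θ = twist·z/height = -15°·8/17 = -7.0588° = -0.123200 rad
cos θ = 0.992421, sin θ = -0.122888 (intermediates below are computed at full precision and shown rounded to 5 d.p.)
v1: (-3.5,-1.5) → rotate → (-3.65780,-1.05852) → ×s → (-3.91600,-1.13324) → (-3.92,-1.13)
v2: (2.5,-3.5) → rotate → (2.05094,-3.78069) → ×s → (2.19571,-4.04756) → (2.20,-4.05)
v3: (3.5,-3) → rotate → (3.10481,-3.40737) → ×s → (3.32397,-3.64789) → (3.32,-3.65)
v4: (5,3) → rotate → (5.33077,2.36282) → ×s → (5.70706,2.52961) → (5.71,2.53)
v5: (0,5) → rotate → (0.61444,4.96210) → ×s → (0.65781,5.31237) → (0.66,5.31)
v6: (-3,3.5) → rotate → (-2.54715,3.84214) → ×s → (-2.72695,4.11335) → (-2.73,4.11)
v7: (-3.5,1) → rotate → (-3.35058,1.42253) → ×s → (-3.58710,1.52294) → (-3.59,1.52)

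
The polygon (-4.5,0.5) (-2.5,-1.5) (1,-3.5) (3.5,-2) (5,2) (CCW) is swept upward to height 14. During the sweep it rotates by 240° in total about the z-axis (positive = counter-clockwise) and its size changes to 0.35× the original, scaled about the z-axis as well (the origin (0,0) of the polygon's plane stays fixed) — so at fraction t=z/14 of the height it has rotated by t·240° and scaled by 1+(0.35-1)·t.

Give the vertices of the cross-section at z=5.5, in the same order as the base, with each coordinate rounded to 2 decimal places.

Cross-section at z=5.5: (-0.12,-3.37) (1.25,-1.77) (2.54,0.94) (1.29,2.71) (-1.76,3.60)

t = z/height = 5.5/14 = 0.392857
s = 1 + (scale-1)·z/height = 1 + (0.35-1)·5.5/14 = 0.744643
θ = twist·z/height = 240°·5.5/14 = 94.2857° = 1.645596 rad
cos θ = -0.074730, sin θ = 0.997204 (intermediates below are computed at full precision and shown rounded to 5 d.p.)
v1: (-4.5,0.5) → rotate → (-0.16232,-4.52478) → ×s → (-0.12087,-3.36935) → (-0.12,-3.37)
v2: (-2.5,-1.5) → rotate → (1.68263,-2.38091) → ×s → (1.25296,-1.77293) → (1.25,-1.77)
v3: (1,-3.5) → rotate → (3.41548,1.25876) → ×s → (2.54332,0.93733) → (2.54,0.94)
v4: (3.5,-2) → rotate → (1.73285,3.63967) → ×s → (1.29036,2.71026) → (1.29,2.71)
v5: (5,2) → rotate → (-2.36806,4.83656) → ×s → (-1.76336,3.60151) → (-1.76,3.60)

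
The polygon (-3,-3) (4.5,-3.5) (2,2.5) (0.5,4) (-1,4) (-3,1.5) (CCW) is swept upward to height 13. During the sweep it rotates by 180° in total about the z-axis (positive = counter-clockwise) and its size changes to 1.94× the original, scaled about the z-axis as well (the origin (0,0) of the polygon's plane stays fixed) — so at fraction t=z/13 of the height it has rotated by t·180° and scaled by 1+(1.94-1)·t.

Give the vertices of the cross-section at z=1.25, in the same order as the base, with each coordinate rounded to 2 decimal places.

t = z/height = 1.25/13 = 0.0961538
s = 1 + (scale-1)·z/height = 1 + (1.94-1)·1.25/13 = 1.090385
θ = twist·z/height = 180°·1.25/13 = 17.3077° = 0.302076 rad
cos θ = 0.954721, sin θ = 0.297503 (intermediates below are computed at full precision and shown rounded to 5 d.p.)
v1: (-3,-3) → rotate → (-1.97165,-3.75667) → ×s → (-2.14986,-4.09622) → (-2.15,-4.10)
v2: (4.5,-3.5) → rotate → (5.33750,-2.00276) → ×s → (5.81993,-2.18378) → (5.82,-2.18)
v3: (2,2.5) → rotate → (1.16568,2.98181) → ×s → (1.27104,3.25132) → (1.27,3.25)
v4: (0.5,4) → rotate → (-0.71265,3.96763) → ×s → (-0.77706,4.32625) → (-0.78,4.33)
v5: (-1,4) → rotate → (-2.14473,3.52138) → ×s → (-2.33858,3.83966) → (-2.34,3.84)
v6: (-3,1.5) → rotate → (-3.31042,0.53957) → ×s → (-3.60963,0.58834) → (-3.61,0.59)

Cross-section at z=1.25: (-2.15,-4.10) (5.82,-2.18) (1.27,3.25) (-0.78,4.33) (-2.34,3.84) (-3.61,0.59)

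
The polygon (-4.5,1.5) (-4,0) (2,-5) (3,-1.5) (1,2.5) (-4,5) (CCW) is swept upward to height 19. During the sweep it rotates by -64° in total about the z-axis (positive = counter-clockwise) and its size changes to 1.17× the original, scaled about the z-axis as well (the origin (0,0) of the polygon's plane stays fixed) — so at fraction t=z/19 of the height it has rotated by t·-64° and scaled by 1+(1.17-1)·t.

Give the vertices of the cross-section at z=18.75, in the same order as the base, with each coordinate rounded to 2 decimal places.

Cross-section at z=18.75: (-0.81,5.48) (-2.11,4.17) (-4.16,-4.72) (0.02,-3.92) (3.13,0.28) (3.10,6.80)

t = z/height = 18.75/19 = 0.986842
s = 1 + (scale-1)·z/height = 1 + (1.17-1)·18.75/19 = 1.167763
θ = twist·z/height = -64°·18.75/19 = -63.1579° = -1.102313 rad
cos θ = 0.451533, sin θ = -0.892254 (intermediates below are computed at full precision and shown rounded to 5 d.p.)
v1: (-4.5,1.5) → rotate → (-0.69352,4.69244) → ×s → (-0.80987,5.47966) → (-0.81,5.48)
v2: (-4,0) → rotate → (-1.80613,3.56902) → ×s → (-2.10914,4.16777) → (-2.11,4.17)
v3: (2,-5) → rotate → (-3.55820,-4.04218) → ×s → (-4.15514,-4.72030) → (-4.16,-4.72)
v4: (3,-1.5) → rotate → (0.01622,-3.35406) → ×s → (0.01894,-3.91675) → (0.02,-3.92)
v5: (1,2.5) → rotate → (2.68217,0.23658) → ×s → (3.13214,0.27627) → (3.13,0.28)
v6: (-4,5) → rotate → (2.65514,5.82668) → ×s → (3.10057,6.80419) → (3.10,6.80)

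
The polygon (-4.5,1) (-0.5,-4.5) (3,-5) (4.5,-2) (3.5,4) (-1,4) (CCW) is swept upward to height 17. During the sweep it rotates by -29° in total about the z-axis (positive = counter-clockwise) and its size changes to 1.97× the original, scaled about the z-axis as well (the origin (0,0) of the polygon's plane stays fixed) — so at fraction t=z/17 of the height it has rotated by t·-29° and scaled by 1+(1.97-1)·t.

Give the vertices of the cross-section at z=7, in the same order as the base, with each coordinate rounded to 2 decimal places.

t = z/height = 7/17 = 0.411765
s = 1 + (scale-1)·z/height = 1 + (1.97-1)·7/17 = 1.399412
θ = twist·z/height = -29°·7/17 = -11.9412° = -0.208413 rad
cos θ = 0.978361, sin θ = -0.206907 (intermediates below are computed at full precision and shown rounded to 5 d.p.)
v1: (-4.5,1) → rotate → (-4.19572,1.90944) → ×s → (-5.87153,2.67210) → (-5.87,2.67)
v2: (-0.5,-4.5) → rotate → (-1.42026,-4.29917) → ×s → (-1.98753,-6.01631) → (-1.99,-6.02)
v3: (3,-5) → rotate → (1.90054,-5.51252) → ×s → (2.65964,-7.71429) → (2.66,-7.71)
v4: (4.5,-2) → rotate → (3.98881,-2.88780) → ×s → (5.58198,-4.04123) → (5.58,-4.04)
v5: (3.5,4) → rotate → (4.25189,3.18927) → ×s → (5.95015,4.46310) → (5.95,4.46)
v6: (-1,4) → rotate → (-0.15073,4.12035) → ×s → (-0.21093,5.76607) → (-0.21,5.77)

Cross-section at z=7: (-5.87,2.67) (-1.99,-6.02) (2.66,-7.71) (5.58,-4.04) (5.95,4.46) (-0.21,5.77)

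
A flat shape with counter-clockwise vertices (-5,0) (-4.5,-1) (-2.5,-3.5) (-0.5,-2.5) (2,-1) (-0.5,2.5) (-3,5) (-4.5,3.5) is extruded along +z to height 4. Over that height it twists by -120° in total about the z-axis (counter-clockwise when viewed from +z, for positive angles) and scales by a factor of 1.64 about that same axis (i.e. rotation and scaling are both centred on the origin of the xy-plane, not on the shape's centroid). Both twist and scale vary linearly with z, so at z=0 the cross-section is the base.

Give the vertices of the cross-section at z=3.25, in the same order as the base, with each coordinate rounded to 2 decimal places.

Cross-section at z=3.25: (0.99,7.53) (-0.61,6.98) (-4.78,4.46) (-3.67,1.25) (-1.90,-2.82) (3.87,0.26) (8.13,3.53) (6.17,6.09)

t = z/height = 3.25/4 = 0.8125
s = 1 + (scale-1)·z/height = 1 + (1.64-1)·3.25/4 = 1.520000
θ = twist·z/height = -120°·3.25/4 = -97.5000° = -1.701696 rad
cos θ = -0.130526, sin θ = -0.991445 (intermediates below are computed at full precision and shown rounded to 5 d.p.)
v1: (-5,0) → rotate → (0.65263,4.95722) → ×s → (0.99200,7.53498) → (0.99,7.53)
v2: (-4.5,-1) → rotate → (-0.40408,4.59203) → ×s → (-0.61420,6.97988) → (-0.61,6.98)
v3: (-2.5,-3.5) → rotate → (-3.14374,2.93545) → ×s → (-4.77849,4.46189) → (-4.78,4.46)
v4: (-0.5,-2.5) → rotate → (-2.41335,0.82204) → ×s → (-3.66829,1.24950) → (-3.67,1.25)
v5: (2,-1) → rotate → (-1.25250,-1.85236) → ×s → (-1.90380,-2.81559) → (-1.90,-2.82)
v6: (-0.5,2.5) → rotate → (2.54388,0.16941) → ×s → (3.86669,0.25750) → (3.87,0.26)
v7: (-3,5) → rotate → (5.34880,2.32170) → ×s → (8.13018,3.52899) → (8.13,3.53)
v8: (-4.5,3.5) → rotate → (4.05742,4.00466) → ×s → (6.16729,6.08708) → (6.17,6.09)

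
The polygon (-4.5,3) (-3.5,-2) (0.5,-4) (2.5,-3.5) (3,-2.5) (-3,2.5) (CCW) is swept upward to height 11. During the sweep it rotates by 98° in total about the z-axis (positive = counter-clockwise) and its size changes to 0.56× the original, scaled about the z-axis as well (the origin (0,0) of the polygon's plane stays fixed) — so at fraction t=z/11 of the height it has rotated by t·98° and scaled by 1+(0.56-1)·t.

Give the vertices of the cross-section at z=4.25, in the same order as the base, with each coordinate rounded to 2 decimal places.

Cross-section at z=4.25: (-4.48,-0.33) (-1.27,-3.09) (2.37,-2.37) (3.42,-1.02) (3.24,-0.11) (-3.24,0.11)

t = z/height = 4.25/11 = 0.386364
s = 1 + (scale-1)·z/height = 1 + (0.56-1)·4.25/11 = 0.830000
θ = twist·z/height = 98°·4.25/11 = 37.8636° = 0.660845 rad
cos θ = 0.789474, sin θ = 0.613784 (intermediates below are computed at full precision and shown rounded to 5 d.p.)
v1: (-4.5,3) → rotate → (-5.39398,-0.39361) → ×s → (-4.47701,-0.32669) → (-4.48,-0.33)
v2: (-3.5,-2) → rotate → (-1.53559,-3.72719) → ×s → (-1.27454,-3.09357) → (-1.27,-3.09)
v3: (0.5,-4) → rotate → (2.84987,-2.85100) → ×s → (2.36540,-2.36633) → (2.37,-2.37)
v4: (2.5,-3.5) → rotate → (4.12193,-1.22870) → ×s → (3.42120,-1.01982) → (3.42,-1.02)
v5: (3,-2.5) → rotate → (3.90288,-0.13233) → ×s → (3.23939,-0.10984) → (3.24,-0.11)
v6: (-3,2.5) → rotate → (-3.90288,0.13233) → ×s → (-3.23939,0.10984) → (-3.24,0.11)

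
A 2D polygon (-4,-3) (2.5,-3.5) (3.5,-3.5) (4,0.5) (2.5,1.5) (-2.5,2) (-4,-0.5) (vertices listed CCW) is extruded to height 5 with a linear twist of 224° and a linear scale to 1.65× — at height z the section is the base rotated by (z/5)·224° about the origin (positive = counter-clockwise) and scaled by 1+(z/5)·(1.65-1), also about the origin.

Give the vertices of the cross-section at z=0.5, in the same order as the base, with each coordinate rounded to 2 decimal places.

t = z/height = 0.5/5 = 0.1
s = 1 + (scale-1)·z/height = 1 + (1.65-1)·0.5/5 = 1.065000
θ = twist·z/height = 224°·0.5/5 = 22.4000° = 0.390954 rad
cos θ = 0.924546, sin θ = 0.381070 (intermediates below are computed at full precision and shown rounded to 5 d.p.)
v1: (-4,-3) → rotate → (-2.55497,-4.29792) → ×s → (-2.72105,-4.57728) → (-2.72,-4.58)
v2: (2.5,-3.5) → rotate → (3.64511,-2.28324) → ×s → (3.88204,-2.43165) → (3.88,-2.43)
v3: (3.5,-3.5) → rotate → (4.56966,-1.90216) → ×s → (4.86669,-2.02581) → (4.87,-2.03)
v4: (4,0.5) → rotate → (3.50765,1.98655) → ×s → (3.73565,2.11568) → (3.74,2.12)
v5: (2.5,1.5) → rotate → (1.73976,2.33949) → ×s → (1.85284,2.49156) → (1.85,2.49)
v6: (-2.5,2) → rotate → (-3.07351,0.89642) → ×s → (-3.27328,0.95468) → (-3.27,0.95)
v7: (-4,-0.5) → rotate → (-3.50765,-1.98655) → ×s → (-3.73565,-2.11568) → (-3.74,-2.12)

Cross-section at z=0.5: (-2.72,-4.58) (3.88,-2.43) (4.87,-2.03) (3.74,2.12) (1.85,2.49) (-3.27,0.95) (-3.74,-2.12)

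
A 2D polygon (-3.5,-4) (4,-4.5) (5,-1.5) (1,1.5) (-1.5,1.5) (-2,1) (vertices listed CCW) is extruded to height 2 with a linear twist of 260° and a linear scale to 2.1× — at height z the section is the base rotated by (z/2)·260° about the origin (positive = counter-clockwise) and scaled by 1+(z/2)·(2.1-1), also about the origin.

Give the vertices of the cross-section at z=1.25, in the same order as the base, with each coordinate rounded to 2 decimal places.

Cross-section at z=1.25: (7.66,4.66) (-4.15,9.27) (-7.29,4.95) (-2.37,-1.91) (1.65,-3.18) (2.71,-2.62)

t = z/height = 1.25/2 = 0.625
s = 1 + (scale-1)·z/height = 1 + (2.1-1)·1.25/2 = 1.687500
θ = twist·z/height = 260°·1.25/2 = 162.5000° = 2.836160 rad
cos θ = -0.953717, sin θ = 0.300706 (intermediates below are computed at full precision and shown rounded to 5 d.p.)
v1: (-3.5,-4) → rotate → (4.54083,2.76240) → ×s → (7.66265,4.66155) → (7.66,4.66)
v2: (4,-4.5) → rotate → (-2.46169,5.49455) → ×s → (-4.15410,9.27205) → (-4.15,9.27)
v3: (5,-1.5) → rotate → (-4.31753,2.93410) → ×s → (-7.28583,4.95130) → (-7.29,4.95)
v4: (1,1.5) → rotate → (-1.40478,-1.12987) → ×s → (-2.37056,-1.90665) → (-2.37,-1.91)
v5: (-1.5,1.5) → rotate → (0.97952,-1.88163) → ×s → (1.65293,-3.17526) → (1.65,-3.18)
v6: (-2,1) → rotate → (1.60673,-1.55513) → ×s → (2.71135,-2.62428) → (2.71,-2.62)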